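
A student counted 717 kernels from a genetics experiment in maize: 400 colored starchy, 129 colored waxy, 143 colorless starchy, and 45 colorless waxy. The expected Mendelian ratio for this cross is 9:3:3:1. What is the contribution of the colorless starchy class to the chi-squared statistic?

0.545

Total ratio parts = 16. Expected numbers out of 717:
  colored starchy: 717 × 9/16 = 403.3125
  colored waxy: 717 × 3/16 = 134.4375
  colorless starchy: 717 × 3/16 = 134.4375
  colorless waxy: 717 × 1/16 = 44.8125
Contribution of colorless starchy: (143 − 134.4375)² / 134.4375 = 0.5454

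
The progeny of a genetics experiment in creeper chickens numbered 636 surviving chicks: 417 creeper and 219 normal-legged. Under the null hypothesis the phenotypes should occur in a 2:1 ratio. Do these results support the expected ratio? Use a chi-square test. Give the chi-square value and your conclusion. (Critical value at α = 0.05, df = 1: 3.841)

Expected counts for N = 636 under a 2:1 ratio (total parts = 3):
  creeper: 636 × 2/3 = 424
  normal-legged: 636 × 1/3 = 212
χ² = Σ (O − E)² / E
  creeper: (417 − 424)² / 424 = 0.1156
  normal-legged: (219 − 212)² / 212 = 0.2311
χ² = 0.1156 + 0.2311 = 0.3467 ≈ 0.347
Degrees of freedom = 2 − 1 = 1; critical value at α = 0.05 is 3.841.
Since 0.347 < 3.841, we fail to reject the null hypothesis — the data are consistent with the 2:1 ratio.

0.347; consistent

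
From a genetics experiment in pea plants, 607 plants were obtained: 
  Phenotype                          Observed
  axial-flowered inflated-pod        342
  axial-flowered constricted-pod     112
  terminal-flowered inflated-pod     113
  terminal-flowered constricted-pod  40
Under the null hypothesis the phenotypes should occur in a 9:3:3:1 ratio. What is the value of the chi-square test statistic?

Under the 9:3:3:1 hypothesis (Σ ratio = 16, N = 607):
  axial-flowered inflated-pod: 607 × 9/16 = 341.4375
  axial-flowered constricted-pod: 607 × 3/16 = 113.8125
  terminal-flowered inflated-pod: 607 × 3/16 = 113.8125
  terminal-flowered constricted-pod: 607 × 1/16 = 37.9375
χ² = Σ (O − E)² / E
  axial-flowered inflated-pod: (342 − 341.4375)² / 341.4375 = 0.0009
  axial-flowered constricted-pod: (112 − 113.8125)² / 113.8125 = 0.0289
  terminal-flowered inflated-pod: (113 − 113.8125)² / 113.8125 = 0.0058
  terminal-flowered constricted-pod: (40 − 37.9375)² / 37.9375 = 0.1121
χ² = 0.0009 + 0.0289 + 0.0058 + 0.1121 = 0.1477 ≈ 0.148

0.148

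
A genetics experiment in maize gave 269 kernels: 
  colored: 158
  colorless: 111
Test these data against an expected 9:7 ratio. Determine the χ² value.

0.676

Expected counts for N = 269 under a 9:7 ratio (total parts = 16):
  colored: 269 × 9/16 = 151.3125
  colorless: 269 × 7/16 = 117.6875
χ² = Σ (O − E)² / E
  colored: (158 − 151.3125)² / 151.3125 = 0.2956
  colorless: (111 − 117.6875)² / 117.6875 = 0.3800
χ² = 0.2956 + 0.3800 = 0.6756 ≈ 0.676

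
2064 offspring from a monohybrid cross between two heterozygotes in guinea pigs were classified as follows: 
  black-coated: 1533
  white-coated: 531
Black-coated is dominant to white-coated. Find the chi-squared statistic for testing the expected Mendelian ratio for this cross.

0.581

For a monohybrid cross between heterozygotes with complete dominance, the expected phenotypic ratio is 3:1.
Under the 3:1 hypothesis (Σ ratio = 4, N = 2064):
  black-coated: 2064 × 3/4 = 1548
  white-coated: 2064 × 1/4 = 516
χ² = Σ (O − E)² / E
  black-coated: (1533 − 1548)² / 1548 = 0.1453
  white-coated: (531 − 516)² / 516 = 0.4360
χ² = 0.1453 + 0.4360 = 0.5813 ≈ 0.581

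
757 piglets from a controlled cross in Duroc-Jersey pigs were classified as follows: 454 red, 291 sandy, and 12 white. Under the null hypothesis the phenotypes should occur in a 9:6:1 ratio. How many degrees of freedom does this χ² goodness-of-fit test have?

2

A goodness-of-fit test with 3 phenotype classes has df = 3 − 1 = 2.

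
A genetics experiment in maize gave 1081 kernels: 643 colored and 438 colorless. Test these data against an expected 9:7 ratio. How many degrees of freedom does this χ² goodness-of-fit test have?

A goodness-of-fit test with 2 phenotype classes has df = 2 − 1 = 1.

1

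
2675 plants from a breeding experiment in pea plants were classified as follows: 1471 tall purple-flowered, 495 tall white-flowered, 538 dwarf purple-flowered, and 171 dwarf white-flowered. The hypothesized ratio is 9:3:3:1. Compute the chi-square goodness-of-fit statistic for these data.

Total ratio parts = 16. Expected numbers out of 2675:
  tall purple-flowered: 2675 × 9/16 = 1504.6875
  tall white-flowered: 2675 × 3/16 = 501.5625
  dwarf purple-flowered: 2675 × 3/16 = 501.5625
  dwarf white-flowered: 2675 × 1/16 = 167.1875
χ² = Σ (O − E)² / E
  tall purple-flowered: (1471 − 1504.6875)² / 1504.6875 = 0.7542
  tall white-flowered: (495 − 501.5625)² / 501.5625 = 0.0859
  dwarf purple-flowered: (538 − 501.5625)² / 501.5625 = 2.6471
  dwarf white-flowered: (171 − 167.1875)² / 167.1875 = 0.0869
χ² = 0.7542 + 0.0859 + 2.6471 + 0.0869 = 3.5741 ≈ 3.574

3.574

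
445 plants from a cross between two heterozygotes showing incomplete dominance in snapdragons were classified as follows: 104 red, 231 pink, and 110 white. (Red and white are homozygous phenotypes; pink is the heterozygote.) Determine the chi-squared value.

With incomplete dominance, a heterozygote × heterozygote cross gives a 1:2:1 phenotypic ratio.
Under the 1:2:1 hypothesis (Σ ratio = 4, N = 445):
  red: 445 × 1/4 = 111.25
  pink: 445 × 2/4 = 222.5
  white: 445 × 1/4 = 111.25
χ² = Σ (O − E)² / E
  red: (104 − 111.25)² / 111.25 = 0.4725
  pink: (231 − 222.5)² / 222.5 = 0.3247
  white: (110 − 111.25)² / 111.25 = 0.0140
χ² = 0.4725 + 0.3247 + 0.0140 = 0.8112 ≈ 0.811

0.811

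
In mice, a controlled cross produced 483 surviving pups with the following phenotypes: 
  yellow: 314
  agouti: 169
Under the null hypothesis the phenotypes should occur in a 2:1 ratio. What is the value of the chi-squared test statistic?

Total ratio parts = 3. Expected numbers out of 483:
  yellow: 483 × 2/3 = 322
  agouti: 483 × 1/3 = 161
χ² = Σ (O − E)² / E
  yellow: (314 − 322)² / 322 = 0.1988
  agouti: (169 − 161)² / 161 = 0.3975
χ² = 0.1988 + 0.3975 = 0.5963 ≈ 0.596

0.596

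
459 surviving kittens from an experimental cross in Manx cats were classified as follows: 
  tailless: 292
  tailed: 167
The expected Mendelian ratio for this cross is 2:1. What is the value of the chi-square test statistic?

The 2:1 ratio has 3 parts, so with N = 459 the expected counts are:
  tailless: 459 × 2/3 = 306
  tailed: 459 × 1/3 = 153
χ² = Σ (O − E)² / E
  tailless: (292 − 306)² / 306 = 0.6405
  tailed: (167 − 153)² / 153 = 1.2810
χ² = 0.6405 + 1.2810 = 1.9215 ≈ 1.922

1.922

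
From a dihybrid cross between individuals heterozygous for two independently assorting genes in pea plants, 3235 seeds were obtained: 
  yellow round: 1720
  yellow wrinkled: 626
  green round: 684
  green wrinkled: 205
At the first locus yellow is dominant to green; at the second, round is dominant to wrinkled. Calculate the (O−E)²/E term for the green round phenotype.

9.886

A dihybrid F₂ with independent assortment and complete dominance at both loci gives a 9:3:3:1 phenotypic ratio.
Total ratio parts = 16. Expected numbers out of 3235:
  yellow round: 3235 × 9/16 = 1819.6875
  yellow wrinkled: 3235 × 3/16 = 606.5625
  green round: 3235 × 3/16 = 606.5625
  green wrinkled: 3235 × 1/16 = 202.1875
Contribution of green round: (684 − 606.5625)² / 606.5625 = 9.8861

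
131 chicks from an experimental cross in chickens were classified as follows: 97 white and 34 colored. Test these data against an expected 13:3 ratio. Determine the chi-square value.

Under the 13:3 hypothesis (Σ ratio = 16, N = 131):
  white: 131 × 13/16 = 106.4375
  colored: 131 × 3/16 = 24.5625
χ² = Σ (O − E)² / E
  white: (97 − 106.4375)² / 106.4375 = 0.8368
  colored: (34 − 24.5625)² / 24.5625 = 3.6261
χ² = 0.8368 + 3.6261 = 4.4629 ≈ 4.463

4.463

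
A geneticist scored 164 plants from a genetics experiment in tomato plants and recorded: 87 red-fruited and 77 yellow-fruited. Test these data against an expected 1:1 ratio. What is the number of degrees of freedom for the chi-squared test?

1

A goodness-of-fit test with 2 phenotype classes has df = 2 − 1 = 1.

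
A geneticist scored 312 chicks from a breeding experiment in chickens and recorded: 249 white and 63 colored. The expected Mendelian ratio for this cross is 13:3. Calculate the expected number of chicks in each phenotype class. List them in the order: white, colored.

Total ratio parts = 16. Expected numbers out of 312:
  white: 312 × 13/16 = 253.5
  colored: 312 × 3/16 = 58.5

253.5, 58.5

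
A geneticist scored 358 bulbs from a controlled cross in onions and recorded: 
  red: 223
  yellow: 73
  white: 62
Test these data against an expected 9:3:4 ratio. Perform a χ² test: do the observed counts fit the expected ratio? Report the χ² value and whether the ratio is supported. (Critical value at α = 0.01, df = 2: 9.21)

Expected counts for N = 358 under a 9:3:4 ratio (total parts = 16):
  red: 358 × 9/16 = 201.375
  yellow: 358 × 3/16 = 67.125
  white: 358 × 4/16 = 89.5
χ² = Σ (O − E)² / E
  red: (223 − 201.375)² / 201.375 = 2.3222
  yellow: (73 − 67.125)² / 67.125 = 0.5142
  white: (62 − 89.5)² / 89.5 = 8.4497
χ² = 2.3222 + 0.5142 + 8.4497 = 11.2861 ≈ 11.286
Degrees of freedom = 3 − 1 = 2; critical value at α = 0.01 is 9.21.
Since 11.286 > 9.21, we reject the null hypothesis — the data do not fit the 9:3:4 ratio.

11.286; not consistent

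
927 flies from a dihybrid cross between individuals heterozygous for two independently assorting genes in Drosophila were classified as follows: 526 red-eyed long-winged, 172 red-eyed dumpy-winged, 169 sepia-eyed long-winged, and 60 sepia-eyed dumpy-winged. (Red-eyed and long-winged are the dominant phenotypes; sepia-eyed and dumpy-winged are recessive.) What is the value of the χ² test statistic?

0.265

A dihybrid F₂ with independent assortment and complete dominance at both loci gives a 9:3:3:1 phenotypic ratio.
Total ratio parts = 16. Expected numbers out of 927:
  red-eyed long-winged: 927 × 9/16 = 521.4375
  red-eyed dumpy-winged: 927 × 3/16 = 173.8125
  sepia-eyed long-winged: 927 × 3/16 = 173.8125
  sepia-eyed dumpy-winged: 927 × 1/16 = 57.9375
χ² = Σ (O − E)² / E
  red-eyed long-winged: (526 − 521.4375)² / 521.4375 = 0.0399
  red-eyed dumpy-winged: (172 − 173.8125)² / 173.8125 = 0.0189
  sepia-eyed long-winged: (169 − 173.8125)² / 173.8125 = 0.1332
  sepia-eyed dumpy-winged: (60 − 57.9375)² / 57.9375 = 0.0734
χ² = 0.0399 + 0.0189 + 0.1332 + 0.0734 = 0.2654 ≈ 0.265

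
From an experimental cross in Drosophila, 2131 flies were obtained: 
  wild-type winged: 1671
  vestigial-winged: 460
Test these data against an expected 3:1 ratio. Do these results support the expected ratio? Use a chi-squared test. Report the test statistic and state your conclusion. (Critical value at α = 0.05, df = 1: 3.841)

13.246; not consistent

Total ratio parts = 4. Expected numbers out of 2131:
  wild-type winged: 2131 × 3/4 = 1598.25
  vestigial-winged: 2131 × 1/4 = 532.75
χ² = Σ (O − E)² / E
  wild-type winged: (1671 − 1598.25)² / 1598.25 = 3.3115
  vestigial-winged: (460 − 532.75)² / 532.75 = 9.9344
χ² = 3.3115 + 9.9344 = 13.2459 ≈ 13.246
Degrees of freedom = 2 − 1 = 1; critical value at α = 0.05 is 3.841.
Since 13.246 > 3.841, we reject the null hypothesis — the data do not fit the 3:1 ratio.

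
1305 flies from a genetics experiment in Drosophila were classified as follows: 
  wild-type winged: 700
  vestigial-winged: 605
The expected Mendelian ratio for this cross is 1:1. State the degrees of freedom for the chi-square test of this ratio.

A goodness-of-fit test with 2 phenotype classes has df = 2 − 1 = 1.

1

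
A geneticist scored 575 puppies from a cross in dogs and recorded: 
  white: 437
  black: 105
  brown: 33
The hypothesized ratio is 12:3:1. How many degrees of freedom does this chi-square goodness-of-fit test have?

2

A goodness-of-fit test with 3 phenotype classes has df = 3 − 1 = 2.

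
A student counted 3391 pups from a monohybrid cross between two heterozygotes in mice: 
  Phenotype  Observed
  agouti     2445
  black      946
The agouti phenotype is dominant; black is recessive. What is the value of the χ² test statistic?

15.182

For a monohybrid cross between heterozygotes with complete dominance, the expected phenotypic ratio is 3:1.
Total ratio parts = 4. Expected numbers out of 3391:
  agouti: 3391 × 3/4 = 2543.25
  black: 3391 × 1/4 = 847.75
χ² = Σ (O − E)² / E
  agouti: (2445 − 2543.25)² / 2543.25 = 3.7956
  black: (946 − 847.75)² / 847.75 = 11.3867
χ² = 3.7956 + 11.3867 = 15.1823 ≈ 15.182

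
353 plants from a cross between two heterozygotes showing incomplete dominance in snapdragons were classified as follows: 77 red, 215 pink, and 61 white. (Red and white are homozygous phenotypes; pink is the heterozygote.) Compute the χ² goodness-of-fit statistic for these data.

18.246

With incomplete dominance, a heterozygote × heterozygote cross gives a 1:2:1 phenotypic ratio.
Expected counts for N = 353 under a 1:2:1 ratio (total parts = 4):
  red: 353 × 1/4 = 88.25
  pink: 353 × 2/4 = 176.5
  white: 353 × 1/4 = 88.25
χ² = Σ (O − E)² / E
  red: (77 − 88.25)² / 88.25 = 1.4341
  pink: (215 − 176.5)² / 176.5 = 8.3980
  white: (61 − 88.25)² / 88.25 = 8.4143
χ² = 1.4341 + 8.3980 + 8.4143 = 18.2464 ≈ 18.246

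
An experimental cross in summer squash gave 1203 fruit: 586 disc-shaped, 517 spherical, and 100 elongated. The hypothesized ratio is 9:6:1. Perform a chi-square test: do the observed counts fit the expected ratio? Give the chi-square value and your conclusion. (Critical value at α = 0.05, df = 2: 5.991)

29.961; not consistent

The 9:6:1 ratio has 16 parts, so with N = 1203 the expected counts are:
  disc-shaped: 1203 × 9/16 = 676.6875
  spherical: 1203 × 6/16 = 451.125
  elongated: 1203 × 1/16 = 75.1875
χ² = Σ (O − E)² / E
  disc-shaped: (586 − 676.6875)² / 676.6875 = 12.1536
  spherical: (517 − 451.125)² / 451.125 = 9.6193
  elongated: (100 − 75.1875)² / 75.1875 = 8.1883
χ² = 12.1536 + 9.6193 + 8.1883 = 29.9612 ≈ 29.961
Degrees of freedom = 3 − 1 = 2; critical value at α = 0.05 is 5.991.
Since 29.961 > 5.991, we reject the null hypothesis — the data do not fit the 9:6:1 ratio.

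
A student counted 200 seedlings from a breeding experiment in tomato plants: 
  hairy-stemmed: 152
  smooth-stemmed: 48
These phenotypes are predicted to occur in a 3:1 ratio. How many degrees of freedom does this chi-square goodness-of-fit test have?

1

A goodness-of-fit test with 2 phenotype classes has df = 2 − 1 = 1.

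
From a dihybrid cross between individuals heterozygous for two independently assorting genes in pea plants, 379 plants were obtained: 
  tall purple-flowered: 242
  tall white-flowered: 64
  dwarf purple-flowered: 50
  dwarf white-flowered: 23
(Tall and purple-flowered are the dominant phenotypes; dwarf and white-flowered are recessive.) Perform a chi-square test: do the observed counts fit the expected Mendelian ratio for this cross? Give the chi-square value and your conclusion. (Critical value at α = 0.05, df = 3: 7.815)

A dihybrid F₂ with independent assortment and complete dominance at both loci gives a 9:3:3:1 phenotypic ratio.
Expected counts for N = 379 under a 9:3:3:1 ratio (total parts = 16):
  tall purple-flowered: 379 × 9/16 = 213.1875
  tall white-flowered: 379 × 3/16 = 71.0625
  dwarf purple-flowered: 379 × 3/16 = 71.0625
  dwarf white-flowered: 379 × 1/16 = 23.6875
χ² = Σ (O − E)² / E
  tall purple-flowered: (242 − 213.1875)² / 213.1875 = 3.8940
  tall white-flowered: (64 − 71.0625)² / 71.0625 = 0.7019
  dwarf purple-flowered: (50 − 71.0625)² / 71.0625 = 6.2428
  dwarf white-flowered: (23 − 23.6875)² / 23.6875 = 0.0200
χ² = 3.8940 + 0.7019 + 6.2428 + 0.0200 = 10.8587 ≈ 10.859
Degrees of freedom = 4 − 1 = 3; critical value at α = 0.05 is 7.815.
Since 10.859 > 7.815, we reject the null hypothesis — the data do not fit the 9:3:3:1 ratio.

10.859; not consistent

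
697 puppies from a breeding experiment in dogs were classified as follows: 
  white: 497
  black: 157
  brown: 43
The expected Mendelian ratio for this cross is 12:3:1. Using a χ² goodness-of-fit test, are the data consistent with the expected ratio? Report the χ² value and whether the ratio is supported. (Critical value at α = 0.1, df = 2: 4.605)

6.573; not consistent

The 12:3:1 ratio has 16 parts, so with N = 697 the expected counts are:
  white: 697 × 12/16 = 522.75
  black: 697 × 3/16 = 130.6875
  brown: 697 × 1/16 = 43.5625
χ² = Σ (O − E)² / E
  white: (497 − 522.75)² / 522.75 = 1.2684
  black: (157 − 130.6875)² / 130.6875 = 5.2977
  brown: (43 − 43.5625)² / 43.5625 = 0.0073
χ² = 1.2684 + 5.2977 + 0.0073 = 6.5734 ≈ 6.573
Degrees of freedom = 3 − 1 = 2; critical value at α = 0.1 is 4.605.
Since 6.573 > 4.605, we reject the null hypothesis — the data do not fit the 12:3:1 ratio.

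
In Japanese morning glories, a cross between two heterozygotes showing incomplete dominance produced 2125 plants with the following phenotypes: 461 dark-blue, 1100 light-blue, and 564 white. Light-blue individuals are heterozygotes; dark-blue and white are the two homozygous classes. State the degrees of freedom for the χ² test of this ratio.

2

With incomplete dominance, a heterozygote × heterozygote cross gives a 1:2:1 phenotypic ratio.
A goodness-of-fit test with 3 phenotype classes has df = 3 − 1 = 2.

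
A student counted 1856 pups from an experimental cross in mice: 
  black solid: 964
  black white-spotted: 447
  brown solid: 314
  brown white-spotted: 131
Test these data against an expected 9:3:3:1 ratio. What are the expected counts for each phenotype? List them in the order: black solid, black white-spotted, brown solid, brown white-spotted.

Under the 9:3:3:1 hypothesis (Σ ratio = 16, N = 1856):
  black solid: 1856 × 9/16 = 1044
  black white-spotted: 1856 × 3/16 = 348
  brown solid: 1856 × 3/16 = 348
  brown white-spotted: 1856 × 1/16 = 116

1044, 348, 348, 116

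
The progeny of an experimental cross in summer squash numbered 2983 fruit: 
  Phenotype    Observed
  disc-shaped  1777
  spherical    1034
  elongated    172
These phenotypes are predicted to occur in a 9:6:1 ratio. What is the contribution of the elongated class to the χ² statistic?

Total ratio parts = 16. Expected numbers out of 2983:
  disc-shaped: 2983 × 9/16 = 1677.9375
  spherical: 2983 × 6/16 = 1118.625
  elongated: 2983 × 1/16 = 186.4375
Contribution of elongated: (172 − 186.4375)² / 186.4375 = 1.1180

1.118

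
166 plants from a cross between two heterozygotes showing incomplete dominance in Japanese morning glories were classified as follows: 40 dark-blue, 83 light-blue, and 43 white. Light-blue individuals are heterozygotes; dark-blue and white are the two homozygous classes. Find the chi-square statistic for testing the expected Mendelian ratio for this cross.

With incomplete dominance, a heterozygote × heterozygote cross gives a 1:2:1 phenotypic ratio.
Under the 1:2:1 hypothesis (Σ ratio = 4, N = 166):
  dark-blue: 166 × 1/4 = 41.5
  light-blue: 166 × 2/4 = 83
  white: 166 × 1/4 = 41.5
χ² = Σ (O − E)² / E
  dark-blue: (40 − 41.5)² / 41.5 = 0.0542
  light-blue: (83 − 83)² / 83 = 0.0000
  white: (43 − 41.5)² / 41.5 = 0.0542
χ² = 0.0542 + 0.0000 + 0.0542 = 0.1084 ≈ 0.108

0.108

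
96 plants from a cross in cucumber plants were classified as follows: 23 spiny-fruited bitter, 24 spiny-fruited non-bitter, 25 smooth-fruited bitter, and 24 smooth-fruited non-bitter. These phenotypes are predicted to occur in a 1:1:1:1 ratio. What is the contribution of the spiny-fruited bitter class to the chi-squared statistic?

0.042

Total ratio parts = 4. Expected numbers out of 96:
  spiny-fruited bitter: 96 × 1/4 = 24
  spiny-fruited non-bitter: 96 × 1/4 = 24
  smooth-fruited bitter: 96 × 1/4 = 24
  smooth-fruited non-bitter: 96 × 1/4 = 24
Contribution of spiny-fruited bitter: (23 − 24)² / 24 = 0.0417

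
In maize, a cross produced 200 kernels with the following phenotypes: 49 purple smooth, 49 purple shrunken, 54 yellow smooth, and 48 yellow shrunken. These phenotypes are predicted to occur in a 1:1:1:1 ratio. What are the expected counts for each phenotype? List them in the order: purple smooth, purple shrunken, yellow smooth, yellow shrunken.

Total ratio parts = 4. Expected numbers out of 200:
  purple smooth: 200 × 1/4 = 50
  purple shrunken: 200 × 1/4 = 50
  yellow smooth: 200 × 1/4 = 50
  yellow shrunken: 200 × 1/4 = 50

50, 50, 50, 50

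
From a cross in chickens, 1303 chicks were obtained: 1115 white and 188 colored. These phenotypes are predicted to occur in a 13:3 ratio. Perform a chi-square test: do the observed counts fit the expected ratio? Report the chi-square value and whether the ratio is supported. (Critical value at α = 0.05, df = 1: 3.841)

The 13:3 ratio has 16 parts, so with N = 1303 the expected counts are:
  white: 1303 × 13/16 = 1058.6875
  colored: 1303 × 3/16 = 244.3125
χ² = Σ (O − E)² / E
  white: (1115 − 1058.6875)² / 1058.6875 = 2.9953
  colored: (188 − 244.3125)² / 244.3125 = 12.9797
χ² = 2.9953 + 12.9797 = 15.975
Degrees of freedom = 2 − 1 = 1; critical value at α = 0.05 is 3.841.
Since 15.975 > 3.841, we reject the null hypothesis — the data do not fit the 13:3 ratio.

15.975; not consistent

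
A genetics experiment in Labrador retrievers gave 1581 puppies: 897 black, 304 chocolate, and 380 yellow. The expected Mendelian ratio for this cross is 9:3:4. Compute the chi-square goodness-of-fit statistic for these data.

0.848

Expected counts for N = 1581 under a 9:3:4 ratio (total parts = 16):
  black: 1581 × 9/16 = 889.3125
  chocolate: 1581 × 3/16 = 296.4375
  yellow: 1581 × 4/16 = 395.25
χ² = Σ (O − E)² / E
  black: (897 − 889.3125)² / 889.3125 = 0.0665
  chocolate: (304 − 296.4375)² / 296.4375 = 0.1929
  yellow: (380 − 395.25)² / 395.25 = 0.5884
χ² = 0.0665 + 0.1929 + 0.5884 = 0.8478 ≈ 0.848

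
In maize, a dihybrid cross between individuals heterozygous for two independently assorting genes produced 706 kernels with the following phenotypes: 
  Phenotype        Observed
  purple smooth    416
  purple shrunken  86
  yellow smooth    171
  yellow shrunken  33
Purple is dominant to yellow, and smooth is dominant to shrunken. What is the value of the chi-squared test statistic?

31.219

A dihybrid F₂ with independent assortment and complete dominance at both loci gives a 9:3:3:1 phenotypic ratio.
Total ratio parts = 16. Expected numbers out of 706:
  purple smooth: 706 × 9/16 = 397.125
  purple shrunken: 706 × 3/16 = 132.375
  yellow smooth: 706 × 3/16 = 132.375
  yellow shrunken: 706 × 1/16 = 44.125
χ² = Σ (O − E)² / E
  purple smooth: (416 − 397.125)² / 397.125 = 0.8971
  purple shrunken: (86 − 132.375)² / 132.375 = 16.2466
  yellow smooth: (171 − 132.375)² / 132.375 = 11.2702
  yellow shrunken: (33 − 44.125)² / 44.125 = 2.8049
χ² = 0.8971 + 16.2466 + 11.2702 + 2.8049 = 31.2188 ≈ 31.219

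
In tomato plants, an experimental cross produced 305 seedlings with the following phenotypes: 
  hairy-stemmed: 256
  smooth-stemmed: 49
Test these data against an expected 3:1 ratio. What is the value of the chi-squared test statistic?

The 3:1 ratio has 4 parts, so with N = 305 the expected counts are:
  hairy-stemmed: 305 × 3/4 = 228.75
  smooth-stemmed: 305 × 1/4 = 76.25
χ² = Σ (O − E)² / E
  hairy-stemmed: (256 − 228.75)² / 228.75 = 3.2462
  smooth-stemmed: (49 − 76.25)² / 76.25 = 9.7385
χ² = 3.2462 + 9.7385 = 12.9847 ≈ 12.985

12.985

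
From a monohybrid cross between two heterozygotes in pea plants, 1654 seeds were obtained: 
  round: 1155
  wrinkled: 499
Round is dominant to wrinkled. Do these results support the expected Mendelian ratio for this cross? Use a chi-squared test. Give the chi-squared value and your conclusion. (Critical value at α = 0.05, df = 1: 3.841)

For a monohybrid cross between heterozygotes with complete dominance, the expected phenotypic ratio is 3:1.
The 3:1 ratio has 4 parts, so with N = 1654 the expected counts are:
  round: 1654 × 3/4 = 1240.5
  wrinkled: 1654 × 1/4 = 413.5
χ² = Σ (O − E)² / E
  round: (1155 − 1240.5)² / 1240.5 = 5.8930
  wrinkled: (499 − 413.5)² / 413.5 = 17.6790
χ² = 5.8930 + 17.6790 = 23.572
Degrees of freedom = 2 − 1 = 1; critical value at α = 0.05 is 3.841.
Since 23.572 > 3.841, we reject the null hypothesis — the data do not fit the 3:1 ratio.

23.572; not consistent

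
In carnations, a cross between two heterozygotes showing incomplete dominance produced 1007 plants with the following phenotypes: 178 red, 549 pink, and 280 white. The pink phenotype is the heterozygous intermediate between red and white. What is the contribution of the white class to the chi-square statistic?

3.170

With incomplete dominance, a heterozygote × heterozygote cross gives a 1:2:1 phenotypic ratio.
Expected counts for N = 1007 under a 1:2:1 ratio (total parts = 4):
  red: 1007 × 1/4 = 251.75
  pink: 1007 × 2/4 = 503.5
  white: 1007 × 1/4 = 251.75
Contribution of white: (280 − 251.75)² / 251.75 = 3.1701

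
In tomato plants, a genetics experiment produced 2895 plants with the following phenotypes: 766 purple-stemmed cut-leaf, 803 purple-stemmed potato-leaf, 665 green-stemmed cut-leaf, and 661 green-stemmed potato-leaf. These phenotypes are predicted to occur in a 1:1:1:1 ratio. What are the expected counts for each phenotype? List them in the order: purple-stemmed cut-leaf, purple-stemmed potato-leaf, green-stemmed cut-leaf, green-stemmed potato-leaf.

723.75, 723.75, 723.75, 723.75

Under the 1:1:1:1 hypothesis (Σ ratio = 4, N = 2895):
  purple-stemmed cut-leaf: 2895 × 1/4 = 723.75
  purple-stemmed potato-leaf: 2895 × 1/4 = 723.75
  green-stemmed cut-leaf: 2895 × 1/4 = 723.75
  green-stemmed potato-leaf: 2895 × 1/4 = 723.75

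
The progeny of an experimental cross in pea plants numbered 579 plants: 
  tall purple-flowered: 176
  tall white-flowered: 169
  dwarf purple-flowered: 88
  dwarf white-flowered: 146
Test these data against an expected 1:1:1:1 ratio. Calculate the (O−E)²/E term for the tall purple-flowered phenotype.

Total ratio parts = 4. Expected numbers out of 579:
  tall purple-flowered: 579 × 1/4 = 144.75
  tall white-flowered: 579 × 1/4 = 144.75
  dwarf purple-flowered: 579 × 1/4 = 144.75
  dwarf white-flowered: 579 × 1/4 = 144.75
Contribution of tall purple-flowered: (176 − 144.75)² / 144.75 = 6.7465

6.747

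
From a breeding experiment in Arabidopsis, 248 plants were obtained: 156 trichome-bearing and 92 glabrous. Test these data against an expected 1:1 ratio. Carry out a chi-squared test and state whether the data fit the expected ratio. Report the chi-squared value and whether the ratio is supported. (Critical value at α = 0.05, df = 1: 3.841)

Expected counts for N = 248 under a 1:1 ratio (total parts = 2):
  trichome-bearing: 248 × 1/2 = 124
  glabrous: 248 × 1/2 = 124
χ² = Σ (O − E)² / E
  trichome-bearing: (156 − 124)² / 124 = 8.2581
  glabrous: (92 − 124)² / 124 = 8.2581
χ² = 8.2581 + 8.2581 = 16.5162 ≈ 16.516
Degrees of freedom = 2 − 1 = 1; critical value at α = 0.05 is 3.841.
Since 16.516 > 3.841, we reject the null hypothesis — the data do not fit the 1:1 ratio.

16.516; not consistent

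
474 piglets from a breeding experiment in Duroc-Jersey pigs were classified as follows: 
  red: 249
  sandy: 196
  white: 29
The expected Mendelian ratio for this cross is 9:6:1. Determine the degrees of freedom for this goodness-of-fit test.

A goodness-of-fit test with 3 phenotype classes has df = 3 − 1 = 2.

2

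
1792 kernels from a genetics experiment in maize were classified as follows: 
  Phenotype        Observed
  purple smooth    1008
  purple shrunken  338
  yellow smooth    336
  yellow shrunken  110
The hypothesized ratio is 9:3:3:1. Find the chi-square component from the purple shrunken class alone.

0.012

Expected counts for N = 1792 under a 9:3:3:1 ratio (total parts = 16):
  purple smooth: 1792 × 9/16 = 1008
  purple shrunken: 1792 × 3/16 = 336
  yellow smooth: 1792 × 3/16 = 336
  yellow shrunken: 1792 × 1/16 = 112
Contribution of purple shrunken: (338 − 336)² / 336 = 0.0119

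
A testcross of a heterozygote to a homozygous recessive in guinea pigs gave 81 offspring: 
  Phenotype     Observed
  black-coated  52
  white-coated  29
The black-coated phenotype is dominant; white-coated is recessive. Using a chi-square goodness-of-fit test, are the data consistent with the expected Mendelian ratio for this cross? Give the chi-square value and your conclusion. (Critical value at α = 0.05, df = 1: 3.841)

A testcross of a heterozygote (Aa × aa) gives a 1:1 phenotypic ratio.
Expected counts for N = 81 under a 1:1 ratio (total parts = 2):
  black-coated: 81 × 1/2 = 40.5
  white-coated: 81 × 1/2 = 40.5
χ² = Σ (O − E)² / E
  black-coated: (52 − 40.5)² / 40.5 = 3.2654
  white-coated: (29 − 40.5)² / 40.5 = 3.2654
χ² = 3.2654 + 3.2654 = 6.5308 ≈ 6.531
Degrees of freedom = 2 − 1 = 1; critical value at α = 0.05 is 3.841.
Since 6.531 > 3.841, we reject the null hypothesis — the data do not fit the 1:1 ratio.

6.531; not consistent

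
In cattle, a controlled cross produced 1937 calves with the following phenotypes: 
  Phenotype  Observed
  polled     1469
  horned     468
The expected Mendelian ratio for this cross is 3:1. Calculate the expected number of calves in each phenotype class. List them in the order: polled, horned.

Expected counts for N = 1937 under a 3:1 ratio (total parts = 4):
  polled: 1937 × 3/4 = 1452.75
  horned: 1937 × 1/4 = 484.25

1452.75, 484.25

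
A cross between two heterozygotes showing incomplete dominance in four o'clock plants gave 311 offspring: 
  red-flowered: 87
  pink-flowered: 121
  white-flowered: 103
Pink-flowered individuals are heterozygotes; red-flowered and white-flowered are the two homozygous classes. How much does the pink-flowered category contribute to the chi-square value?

7.654

With incomplete dominance, a heterozygote × heterozygote cross gives a 1:2:1 phenotypic ratio.
The 1:2:1 ratio has 4 parts, so with N = 311 the expected counts are:
  red-flowered: 311 × 1/4 = 77.75
  pink-flowered: 311 × 2/4 = 155.5
  white-flowered: 311 × 1/4 = 77.75
Contribution of pink-flowered: (121 − 155.5)² / 155.5 = 7.6543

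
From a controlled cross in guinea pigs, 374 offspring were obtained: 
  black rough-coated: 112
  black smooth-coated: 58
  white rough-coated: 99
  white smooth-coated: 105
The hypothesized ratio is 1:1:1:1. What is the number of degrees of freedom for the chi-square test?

A goodness-of-fit test with 4 phenotype classes has df = 4 − 1 = 3.

3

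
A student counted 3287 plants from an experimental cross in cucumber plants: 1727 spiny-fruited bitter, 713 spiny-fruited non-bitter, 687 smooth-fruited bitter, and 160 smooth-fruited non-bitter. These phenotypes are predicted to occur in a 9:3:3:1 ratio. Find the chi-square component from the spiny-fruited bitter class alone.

Total ratio parts = 16. Expected numbers out of 3287:
  spiny-fruited bitter: 3287 × 9/16 = 1848.9375
  spiny-fruited non-bitter: 3287 × 3/16 = 616.3125
  smooth-fruited bitter: 3287 × 3/16 = 616.3125
  smooth-fruited non-bitter: 3287 × 1/16 = 205.4375
Contribution of spiny-fruited bitter: (1727 − 1848.9375)² / 1848.9375 = 8.0418

8.042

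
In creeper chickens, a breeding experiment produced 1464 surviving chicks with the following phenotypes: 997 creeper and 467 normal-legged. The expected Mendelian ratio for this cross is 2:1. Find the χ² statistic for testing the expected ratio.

Total ratio parts = 3. Expected numbers out of 1464:
  creeper: 1464 × 2/3 = 976
  normal-legged: 1464 × 1/3 = 488
χ² = Σ (O − E)² / E
  creeper: (997 − 976)² / 976 = 0.4518
  normal-legged: (467 − 488)² / 488 = 0.9037
χ² = 0.4518 + 0.9037 = 1.3555 ≈ 1.356

1.356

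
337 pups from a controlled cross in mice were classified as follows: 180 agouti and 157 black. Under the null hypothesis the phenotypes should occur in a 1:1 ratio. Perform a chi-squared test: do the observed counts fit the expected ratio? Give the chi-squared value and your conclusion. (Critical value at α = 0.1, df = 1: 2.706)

Total ratio parts = 2. Expected numbers out of 337:
  agouti: 337 × 1/2 = 168.5
  black: 337 × 1/2 = 168.5
χ² = Σ (O − E)² / E
  agouti: (180 − 168.5)² / 168.5 = 0.7849
  black: (157 − 168.5)² / 168.5 = 0.7849
χ² = 0.7849 + 0.7849 = 1.5698 ≈ 1.570
Degrees of freedom = 2 − 1 = 1; critical value at α = 0.1 is 2.706.
Since 1.570 < 2.706, we fail to reject the null hypothesis — the data are consistent with the 1:1 ratio.

1.570; consistent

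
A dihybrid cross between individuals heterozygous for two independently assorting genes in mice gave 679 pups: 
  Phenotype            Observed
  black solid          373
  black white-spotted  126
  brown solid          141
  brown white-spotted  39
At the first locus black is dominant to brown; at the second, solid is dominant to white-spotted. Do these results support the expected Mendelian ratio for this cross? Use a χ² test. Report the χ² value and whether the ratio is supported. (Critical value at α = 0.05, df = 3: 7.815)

A dihybrid F₂ with independent assortment and complete dominance at both loci gives a 9:3:3:1 phenotypic ratio.
Under the 9:3:3:1 hypothesis (Σ ratio = 16, N = 679):
  black solid: 679 × 9/16 = 381.9375
  black white-spotted: 679 × 3/16 = 127.3125
  brown solid: 679 × 3/16 = 127.3125
  brown white-spotted: 679 × 1/16 = 42.4375
χ² = Σ (O − E)² / E
  black solid: (373 − 381.9375)² / 381.9375 = 0.2091
  black white-spotted: (126 − 127.3125)² / 127.3125 = 0.0135
  brown solid: (141 − 127.3125)² / 127.3125 = 1.4716
  brown white-spotted: (39 − 42.4375)² / 42.4375 = 0.2784
χ² = 0.2091 + 0.0135 + 1.4716 + 0.2784 = 1.9726 ≈ 1.973
Degrees of freedom = 4 − 1 = 3; critical value at α = 0.05 is 7.815.
Since 1.973 < 7.815, we fail to reject the null hypothesis — the data are consistent with the 9:3:3:1 ratio.

1.973; consistent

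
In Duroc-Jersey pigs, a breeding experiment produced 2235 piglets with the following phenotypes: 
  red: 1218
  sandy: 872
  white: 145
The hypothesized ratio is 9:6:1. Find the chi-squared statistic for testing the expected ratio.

2.793

Expected counts for N = 2235 under a 9:6:1 ratio (total parts = 16):
  red: 2235 × 9/16 = 1257.1875
  sandy: 2235 × 6/16 = 838.125
  white: 2235 × 1/16 = 139.6875
χ² = Σ (O − E)² / E
  red: (1218 − 1257.1875)² / 1257.1875 = 1.2215
  sandy: (872 − 838.125)² / 838.125 = 1.3691
  white: (145 − 139.6875)² / 139.6875 = 0.2020
χ² = 1.2215 + 1.3691 + 0.2020 = 2.7926 ≈ 2.793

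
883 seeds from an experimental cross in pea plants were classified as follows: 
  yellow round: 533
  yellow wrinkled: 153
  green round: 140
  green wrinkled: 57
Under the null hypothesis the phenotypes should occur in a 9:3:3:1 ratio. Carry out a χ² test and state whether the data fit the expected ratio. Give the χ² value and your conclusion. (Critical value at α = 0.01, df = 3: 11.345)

Total ratio parts = 16. Expected numbers out of 883:
  yellow round: 883 × 9/16 = 496.6875
  yellow wrinkled: 883 × 3/16 = 165.5625
  green round: 883 × 3/16 = 165.5625
  green wrinkled: 883 × 1/16 = 55.1875
χ² = Σ (O − E)² / E
  yellow round: (533 − 496.6875)² / 496.6875 = 2.6548
  yellow wrinkled: (153 − 165.5625)² / 165.5625 = 0.9532
  green round: (140 − 165.5625)² / 165.5625 = 3.9468
  green wrinkled: (57 − 55.1875)² / 55.1875 = 0.0595
χ² = 2.6548 + 0.9532 + 3.9468 + 0.0595 = 7.6143 ≈ 7.614
Degrees of freedom = 4 − 1 = 3; critical value at α = 0.01 is 11.345.
Since 7.614 < 11.345, we fail to reject the null hypothesis — the data are consistent with the 9:3:3:1 ratio.

7.614; consistent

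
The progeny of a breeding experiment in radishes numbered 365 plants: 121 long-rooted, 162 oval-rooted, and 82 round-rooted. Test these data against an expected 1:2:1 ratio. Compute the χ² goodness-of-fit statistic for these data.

Under the 1:2:1 hypothesis (Σ ratio = 4, N = 365):
  long-rooted: 365 × 1/4 = 91.25
  oval-rooted: 365 × 2/4 = 182.5
  round-rooted: 365 × 1/4 = 91.25
χ² = Σ (O − E)² / E
  long-rooted: (121 − 91.25)² / 91.25 = 9.6993
  oval-rooted: (162 − 182.5)² / 182.5 = 2.3027
  round-rooted: (82 − 91.25)² / 91.25 = 0.9377
χ² = 9.6993 + 2.3027 + 0.9377 = 12.9397 ≈ 12.940

12.940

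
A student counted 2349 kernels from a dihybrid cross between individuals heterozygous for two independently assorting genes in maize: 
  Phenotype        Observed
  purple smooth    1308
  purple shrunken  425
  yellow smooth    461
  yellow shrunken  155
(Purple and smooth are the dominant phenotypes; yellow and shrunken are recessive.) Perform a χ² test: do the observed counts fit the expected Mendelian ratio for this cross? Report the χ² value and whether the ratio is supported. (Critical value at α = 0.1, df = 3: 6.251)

A dihybrid F₂ with independent assortment and complete dominance at both loci gives a 9:3:3:1 phenotypic ratio.
Under the 9:3:3:1 hypothesis (Σ ratio = 16, N = 2349):
  purple smooth: 2349 × 9/16 = 1321.3125
  purple shrunken: 2349 × 3/16 = 440.4375
  yellow smooth: 2349 × 3/16 = 440.4375
  yellow shrunken: 2349 × 1/16 = 146.8125
χ² = Σ (O − E)² / E
  purple smooth: (1308 − 1321.3125)² / 1321.3125 = 0.1341
  purple shrunken: (425 − 440.4375)² / 440.4375 = 0.5411
  yellow smooth: (461 − 440.4375)² / 440.4375 = 0.9600
  yellow shrunken: (155 − 146.8125)² / 146.8125 = 0.4566
χ² = 0.1341 + 0.5411 + 0.9600 + 0.4566 = 2.0918 ≈ 2.092
Degrees of freedom = 4 − 1 = 3; critical value at α = 0.1 is 6.251.
Since 2.092 < 6.251, we fail to reject the null hypothesis — the data are consistent with the 9:3:3:1 ratio.

2.092; consistent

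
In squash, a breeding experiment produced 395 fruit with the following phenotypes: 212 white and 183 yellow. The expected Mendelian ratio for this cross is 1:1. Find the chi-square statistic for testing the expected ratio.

The 1:1 ratio has 2 parts, so with N = 395 the expected counts are:
  white: 395 × 1/2 = 197.5
  yellow: 395 × 1/2 = 197.5
χ² = Σ (O − E)² / E
  white: (212 − 197.5)² / 197.5 = 1.0646
  yellow: (183 − 197.5)² / 197.5 = 1.0646
χ² = 1.0646 + 1.0646 = 2.1292 ≈ 2.129

2.129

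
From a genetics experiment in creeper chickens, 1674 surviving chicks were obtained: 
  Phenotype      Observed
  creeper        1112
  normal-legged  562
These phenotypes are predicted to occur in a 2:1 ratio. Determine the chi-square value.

Under the 2:1 hypothesis (Σ ratio = 3, N = 1674):
  creeper: 1674 × 2/3 = 1116
  normal-legged: 1674 × 1/3 = 558
χ² = Σ (O − E)² / E
  creeper: (1112 − 1116)² / 1116 = 0.0143
  normal-legged: (562 − 558)² / 558 = 0.0287
χ² = 0.0143 + 0.0287 = 0.043

0.043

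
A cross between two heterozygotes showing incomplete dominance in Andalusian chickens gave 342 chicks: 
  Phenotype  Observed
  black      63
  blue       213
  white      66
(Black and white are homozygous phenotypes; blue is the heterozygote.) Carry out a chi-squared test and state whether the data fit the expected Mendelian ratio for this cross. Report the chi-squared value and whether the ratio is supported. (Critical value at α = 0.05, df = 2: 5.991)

20.684; not consistent

With incomplete dominance, a heterozygote × heterozygote cross gives a 1:2:1 phenotypic ratio.
Expected counts for N = 342 under a 1:2:1 ratio (total parts = 4):
  black: 342 × 1/4 = 85.5
  blue: 342 × 2/4 = 171
  white: 342 × 1/4 = 85.5
χ² = Σ (O − E)² / E
  black: (63 − 85.5)² / 85.5 = 5.9211
  blue: (213 − 171)² / 171 = 10.3158
  white: (66 − 85.5)² / 85.5 = 4.4474
χ² = 5.9211 + 10.3158 + 4.4474 = 20.6843 ≈ 20.684
Degrees of freedom = 3 − 1 = 2; critical value at α = 0.05 is 5.991.
Since 20.684 > 5.991, we reject the null hypothesis — the data do not fit the 1:2:1 ratio.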